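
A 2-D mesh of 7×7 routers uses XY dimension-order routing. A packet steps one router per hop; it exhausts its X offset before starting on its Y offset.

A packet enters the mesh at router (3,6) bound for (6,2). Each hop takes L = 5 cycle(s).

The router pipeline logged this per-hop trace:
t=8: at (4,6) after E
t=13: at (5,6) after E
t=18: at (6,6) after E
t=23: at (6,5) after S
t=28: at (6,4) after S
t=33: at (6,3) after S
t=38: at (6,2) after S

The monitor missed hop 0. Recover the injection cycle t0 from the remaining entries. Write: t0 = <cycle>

Hop 1 reached at cycle 8; hop k is at t0 + k·L.
Subtract one hop: t0 = 8 − 5 = 3.

t0 = 3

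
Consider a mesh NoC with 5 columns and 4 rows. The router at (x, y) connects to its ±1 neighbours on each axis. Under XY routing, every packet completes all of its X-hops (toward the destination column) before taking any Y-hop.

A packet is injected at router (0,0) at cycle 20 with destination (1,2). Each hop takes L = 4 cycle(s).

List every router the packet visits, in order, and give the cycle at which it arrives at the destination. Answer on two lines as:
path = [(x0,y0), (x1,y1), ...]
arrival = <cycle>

t=20: at (0,0)
t=24: at (1,0) after E
t=28: at (1,1) after N
t=32: at (1,2) after N

path = [(0,0), (1,0), (1,1), (1,2)]
arrival = 32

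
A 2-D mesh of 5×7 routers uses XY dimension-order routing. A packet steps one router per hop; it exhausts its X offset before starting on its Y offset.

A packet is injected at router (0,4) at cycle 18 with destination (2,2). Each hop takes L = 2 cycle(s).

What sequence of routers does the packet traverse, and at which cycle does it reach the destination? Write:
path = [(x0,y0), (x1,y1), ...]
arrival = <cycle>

path = [(0,4), (1,4), (2,4), (2,3), (2,2)]
arrival = 26

#0 — 0,4 | c18
#1 — 1,4 | c20 | E
#2 — 2,4 | c22 | E
#3 — 2,3 | c24 | S
#4 — 2,2 | c26 | S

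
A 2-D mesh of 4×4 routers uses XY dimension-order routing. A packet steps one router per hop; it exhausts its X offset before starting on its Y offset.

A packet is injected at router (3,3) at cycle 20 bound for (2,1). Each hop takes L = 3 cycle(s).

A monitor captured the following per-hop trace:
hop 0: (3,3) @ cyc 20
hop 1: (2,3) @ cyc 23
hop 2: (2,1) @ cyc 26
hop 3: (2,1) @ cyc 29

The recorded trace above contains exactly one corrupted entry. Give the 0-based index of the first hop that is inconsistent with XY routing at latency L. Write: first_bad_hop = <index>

first_bad_hop = 2

  1: Δx=-1 Δy=+0 Δt=3 [ok]
  2: Δx=+0 Δy=-2 Δt=3 [BAD: non-unit step]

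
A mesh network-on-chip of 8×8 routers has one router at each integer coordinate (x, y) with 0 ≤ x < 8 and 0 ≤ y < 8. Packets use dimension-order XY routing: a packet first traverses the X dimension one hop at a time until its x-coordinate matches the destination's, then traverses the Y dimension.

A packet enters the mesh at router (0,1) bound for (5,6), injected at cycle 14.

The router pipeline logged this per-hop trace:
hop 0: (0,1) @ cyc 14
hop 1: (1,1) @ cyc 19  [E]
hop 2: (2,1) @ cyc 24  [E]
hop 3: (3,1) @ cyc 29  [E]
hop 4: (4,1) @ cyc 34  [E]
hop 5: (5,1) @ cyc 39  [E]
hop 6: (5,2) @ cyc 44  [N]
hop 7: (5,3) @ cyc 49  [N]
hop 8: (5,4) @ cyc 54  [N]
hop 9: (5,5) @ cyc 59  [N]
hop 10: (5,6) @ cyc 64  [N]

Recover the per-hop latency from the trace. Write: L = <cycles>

Δcyc across hop 0→1: 19 − 14 = 5.
Each hop adds L, hence L = 5.

L = 5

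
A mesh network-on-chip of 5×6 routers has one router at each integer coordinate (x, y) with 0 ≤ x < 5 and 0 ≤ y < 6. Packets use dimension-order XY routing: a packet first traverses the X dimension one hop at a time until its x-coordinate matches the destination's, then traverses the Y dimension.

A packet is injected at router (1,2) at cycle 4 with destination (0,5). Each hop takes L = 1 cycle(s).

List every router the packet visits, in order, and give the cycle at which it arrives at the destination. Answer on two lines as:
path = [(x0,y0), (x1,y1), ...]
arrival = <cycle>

path = [(1,2), (0,2), (0,3), (0,4), (0,5)]
arrival = 8

hop 0: (1,2) @ cyc 4
hop 1: (0,2) @ cyc 5  [W]
hop 2: (0,3) @ cyc 6  [N]
hop 3: (0,4) @ cyc 7  [N]
hop 4: (0,5) @ cyc 8  [N]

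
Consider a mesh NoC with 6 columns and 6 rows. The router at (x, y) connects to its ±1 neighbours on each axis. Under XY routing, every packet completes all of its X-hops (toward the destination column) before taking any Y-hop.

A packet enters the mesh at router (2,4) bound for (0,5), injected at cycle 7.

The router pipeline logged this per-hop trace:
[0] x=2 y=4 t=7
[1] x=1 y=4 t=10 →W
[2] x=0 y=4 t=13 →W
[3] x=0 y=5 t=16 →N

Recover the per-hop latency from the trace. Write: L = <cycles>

From hop 0 (7) to hop 1 (10): +3 cycles.
One hop costs L cycles, so L = 3.

L = 3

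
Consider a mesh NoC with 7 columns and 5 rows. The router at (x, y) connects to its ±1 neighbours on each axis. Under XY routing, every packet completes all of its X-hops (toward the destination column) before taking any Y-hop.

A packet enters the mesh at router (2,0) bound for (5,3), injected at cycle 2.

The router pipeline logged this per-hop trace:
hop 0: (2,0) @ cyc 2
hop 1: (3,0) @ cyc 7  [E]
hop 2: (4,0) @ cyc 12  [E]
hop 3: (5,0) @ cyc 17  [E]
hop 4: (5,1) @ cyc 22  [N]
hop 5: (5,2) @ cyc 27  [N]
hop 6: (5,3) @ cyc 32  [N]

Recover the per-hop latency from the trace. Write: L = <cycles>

Δcyc across hop 0→1: 7 − 2 = 5.
Each hop adds L, hence L = 5.

L = 5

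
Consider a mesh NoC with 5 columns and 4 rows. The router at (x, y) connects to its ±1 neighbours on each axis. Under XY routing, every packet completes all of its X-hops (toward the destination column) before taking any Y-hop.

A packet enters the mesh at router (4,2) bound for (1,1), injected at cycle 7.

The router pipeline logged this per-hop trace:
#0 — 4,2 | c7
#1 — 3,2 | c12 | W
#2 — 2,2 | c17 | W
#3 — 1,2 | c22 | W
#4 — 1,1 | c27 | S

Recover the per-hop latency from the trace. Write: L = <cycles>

L = 5

cyc[1] − cyc[0] = 12 − 7 = 5.
Each hop adds L, hence L = 5.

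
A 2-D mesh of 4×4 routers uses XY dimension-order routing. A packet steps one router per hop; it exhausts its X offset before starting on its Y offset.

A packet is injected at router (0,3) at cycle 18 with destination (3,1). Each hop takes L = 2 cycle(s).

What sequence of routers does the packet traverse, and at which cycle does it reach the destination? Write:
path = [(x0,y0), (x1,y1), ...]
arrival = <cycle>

[0] x=0 y=3 t=18
[1] x=1 y=3 t=20 →E
[2] x=2 y=3 t=22 →E
[3] x=3 y=3 t=24 →E
[4] x=3 y=2 t=26 →S
[5] x=3 y=1 t=28 →S

path = [(0,3), (1,3), (2,3), (3,3), (3,2), (3,1)]
arrival = 28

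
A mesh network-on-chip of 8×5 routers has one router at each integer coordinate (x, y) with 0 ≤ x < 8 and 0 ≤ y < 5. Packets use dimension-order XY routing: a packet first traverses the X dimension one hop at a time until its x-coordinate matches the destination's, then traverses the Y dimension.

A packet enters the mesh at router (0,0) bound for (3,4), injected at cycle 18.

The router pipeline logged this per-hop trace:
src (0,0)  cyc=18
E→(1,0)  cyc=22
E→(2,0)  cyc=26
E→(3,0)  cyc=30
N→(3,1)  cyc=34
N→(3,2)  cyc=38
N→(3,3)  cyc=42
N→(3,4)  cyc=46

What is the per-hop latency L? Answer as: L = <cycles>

Between hops 0 and 1 the cycle counter advances 22 − 18 = 4.
One hop costs L cycles, so L = 4.

L = 4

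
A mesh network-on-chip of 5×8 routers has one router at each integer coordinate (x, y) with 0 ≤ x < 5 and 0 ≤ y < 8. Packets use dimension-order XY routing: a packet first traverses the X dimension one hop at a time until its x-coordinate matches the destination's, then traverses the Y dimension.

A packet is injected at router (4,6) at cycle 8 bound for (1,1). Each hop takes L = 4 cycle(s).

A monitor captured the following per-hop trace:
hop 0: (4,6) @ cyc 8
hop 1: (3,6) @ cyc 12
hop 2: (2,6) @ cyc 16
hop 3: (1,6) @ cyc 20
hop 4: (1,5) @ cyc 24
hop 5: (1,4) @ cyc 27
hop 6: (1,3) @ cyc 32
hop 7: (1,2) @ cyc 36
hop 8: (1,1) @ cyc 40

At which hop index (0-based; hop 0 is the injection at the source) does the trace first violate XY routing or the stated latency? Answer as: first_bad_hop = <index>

[1] (-1,+0) / 4c ⇒ ok
[2] (-1,+0) / 4c ⇒ ok
[3] (-1,+0) / 4c ⇒ ok
[4] (+0,-1) / 4c ⇒ ok
[5] (+0,-1) / 3c ⇒ BAD: Δcyc=3≠L

first_bad_hop = 5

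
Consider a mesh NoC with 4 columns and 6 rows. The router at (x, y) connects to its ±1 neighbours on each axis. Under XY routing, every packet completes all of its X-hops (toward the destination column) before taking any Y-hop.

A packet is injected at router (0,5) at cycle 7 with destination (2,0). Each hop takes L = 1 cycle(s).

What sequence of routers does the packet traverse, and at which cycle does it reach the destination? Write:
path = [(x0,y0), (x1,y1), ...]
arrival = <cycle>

path = [(0,5), (1,5), (2,5), (2,4), (2,3), (2,2), (2,1), (2,0)]
arrival = 14

t=7: at (0,5)
t=8: at (1,5) after E
t=9: at (2,5) after E
t=10: at (2,4) after S
t=11: at (2,3) after S
t=12: at (2,2) after S
t=13: at (2,1) after S
t=14: at (2,0) after S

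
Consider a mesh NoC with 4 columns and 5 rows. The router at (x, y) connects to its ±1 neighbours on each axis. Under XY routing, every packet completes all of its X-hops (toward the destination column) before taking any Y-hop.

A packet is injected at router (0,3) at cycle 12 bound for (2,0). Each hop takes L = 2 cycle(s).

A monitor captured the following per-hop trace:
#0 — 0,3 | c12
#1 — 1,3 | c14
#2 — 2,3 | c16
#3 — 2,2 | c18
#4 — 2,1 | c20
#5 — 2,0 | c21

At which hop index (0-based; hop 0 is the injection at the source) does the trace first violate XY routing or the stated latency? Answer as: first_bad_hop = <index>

[1] (+1,+0) / 2c ⇒ ok
[2] (+1,+0) / 2c ⇒ ok
[3] (+0,-1) / 2c ⇒ ok
[4] (+0,-1) / 2c ⇒ ok
[5] (+0,-1) / 1c ⇒ BAD: Δcyc=1≠L

first_bad_hop = 5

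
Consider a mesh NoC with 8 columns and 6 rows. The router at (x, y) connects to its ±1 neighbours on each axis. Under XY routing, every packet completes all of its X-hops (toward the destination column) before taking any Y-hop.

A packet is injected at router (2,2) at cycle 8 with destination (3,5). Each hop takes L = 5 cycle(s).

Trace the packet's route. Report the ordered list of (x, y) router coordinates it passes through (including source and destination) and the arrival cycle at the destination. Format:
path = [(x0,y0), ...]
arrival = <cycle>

  0. router=(2,2) cycle=8 (inject)
  1. router=(3,2) cycle=13 dir=E
  2. router=(3,3) cycle=18 dir=N
  3. router=(3,4) cycle=23 dir=N
  4. router=(3,5) cycle=28 dir=N

path = [(2,2), (3,2), (3,3), (3,4), (3,5)]
arrival = 28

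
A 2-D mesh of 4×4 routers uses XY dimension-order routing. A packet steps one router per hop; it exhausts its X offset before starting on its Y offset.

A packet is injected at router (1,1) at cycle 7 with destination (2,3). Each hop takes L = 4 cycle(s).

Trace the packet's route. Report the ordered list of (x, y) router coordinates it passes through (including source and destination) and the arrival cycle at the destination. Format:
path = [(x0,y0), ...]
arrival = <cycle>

src (1,1)  cyc=7
E→(2,1)  cyc=11
N→(2,2)  cyc=15
N→(2,3)  cyc=19

path = [(1,1), (2,1), (2,2), (2,3)]
arrival = 19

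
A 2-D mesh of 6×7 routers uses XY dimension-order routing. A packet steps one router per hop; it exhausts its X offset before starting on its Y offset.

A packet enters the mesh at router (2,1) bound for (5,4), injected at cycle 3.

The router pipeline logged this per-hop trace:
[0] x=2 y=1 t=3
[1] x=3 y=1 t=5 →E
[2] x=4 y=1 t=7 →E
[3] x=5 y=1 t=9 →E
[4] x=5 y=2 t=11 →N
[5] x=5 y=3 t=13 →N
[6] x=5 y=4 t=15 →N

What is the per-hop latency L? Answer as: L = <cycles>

From hop 0 (3) to hop 1 (5): +2 cycles.
That increment is L by definition: L = 2.

L = 2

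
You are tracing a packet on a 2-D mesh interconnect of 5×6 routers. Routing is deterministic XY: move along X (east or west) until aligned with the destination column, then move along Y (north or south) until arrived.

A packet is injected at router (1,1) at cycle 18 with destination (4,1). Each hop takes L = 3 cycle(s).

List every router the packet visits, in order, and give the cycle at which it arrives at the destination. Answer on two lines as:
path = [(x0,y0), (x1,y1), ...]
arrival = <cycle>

#0 — 1,1 | c18
#1 — 2,1 | c21 | E
#2 — 3,1 | c24 | E
#3 — 4,1 | c27 | E

path = [(1,1), (2,1), (3,1), (4,1)]
arrival = 27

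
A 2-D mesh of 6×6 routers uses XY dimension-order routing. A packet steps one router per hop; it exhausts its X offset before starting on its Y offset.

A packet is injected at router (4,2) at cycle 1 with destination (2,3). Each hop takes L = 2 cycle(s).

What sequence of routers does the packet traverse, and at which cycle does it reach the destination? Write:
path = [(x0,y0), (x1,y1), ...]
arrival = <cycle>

t=1: at (4,2)
t=3: at (3,2) after W
t=5: at (2,2) after W
t=7: at (2,3) after N

path = [(4,2), (3,2), (2,2), (2,3)]
arrival = 7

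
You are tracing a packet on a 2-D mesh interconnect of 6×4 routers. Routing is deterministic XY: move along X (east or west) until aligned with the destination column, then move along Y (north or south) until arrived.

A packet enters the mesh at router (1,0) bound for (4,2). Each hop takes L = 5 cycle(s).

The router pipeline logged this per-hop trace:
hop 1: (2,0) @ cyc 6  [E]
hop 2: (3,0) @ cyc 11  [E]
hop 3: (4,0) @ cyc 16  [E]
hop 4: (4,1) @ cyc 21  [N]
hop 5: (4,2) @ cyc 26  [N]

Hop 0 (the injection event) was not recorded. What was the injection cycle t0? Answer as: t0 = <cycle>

t0 = 1

Hop 1 reached at cycle 6; hop k is at t0 + k·L.
So t0 = 6 − 1·5 = 1.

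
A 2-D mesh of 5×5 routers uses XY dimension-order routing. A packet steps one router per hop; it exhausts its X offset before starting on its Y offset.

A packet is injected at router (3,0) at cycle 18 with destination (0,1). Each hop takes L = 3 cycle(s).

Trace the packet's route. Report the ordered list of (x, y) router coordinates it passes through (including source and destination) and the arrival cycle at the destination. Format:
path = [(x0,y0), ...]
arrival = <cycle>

path = [(3,0), (2,0), (1,0), (0,0), (0,1)]
arrival = 30

t=18: at (3,0)
t=21: at (2,0) after W
t=24: at (1,0) after W
t=27: at (0,0) after W
t=30: at (0,1) after N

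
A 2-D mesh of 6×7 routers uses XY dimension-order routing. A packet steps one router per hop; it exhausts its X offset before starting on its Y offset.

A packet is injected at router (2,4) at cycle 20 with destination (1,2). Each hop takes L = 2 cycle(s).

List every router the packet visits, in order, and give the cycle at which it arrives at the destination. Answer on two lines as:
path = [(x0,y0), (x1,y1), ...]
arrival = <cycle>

t=20: at (2,4)
t=22: at (1,4) after W
t=24: at (1,3) after S
t=26: at (1,2) after S

path = [(2,4), (1,4), (1,3), (1,2)]
arrival = 26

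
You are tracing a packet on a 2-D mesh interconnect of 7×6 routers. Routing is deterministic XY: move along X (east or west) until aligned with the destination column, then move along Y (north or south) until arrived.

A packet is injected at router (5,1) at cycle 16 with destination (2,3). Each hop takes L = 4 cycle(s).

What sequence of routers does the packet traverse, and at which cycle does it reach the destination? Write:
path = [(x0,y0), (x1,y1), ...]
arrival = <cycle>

path = [(5,1), (4,1), (3,1), (2,1), (2,2), (2,3)]
arrival = 36

  0. router=(5,1) cycle=16 (inject)
  1. router=(4,1) cycle=20 dir=W
  2. router=(3,1) cycle=24 dir=W
  3. router=(2,1) cycle=28 dir=W
  4. router=(2,2) cycle=32 dir=N
  5. router=(2,3) cycle=36 dir=N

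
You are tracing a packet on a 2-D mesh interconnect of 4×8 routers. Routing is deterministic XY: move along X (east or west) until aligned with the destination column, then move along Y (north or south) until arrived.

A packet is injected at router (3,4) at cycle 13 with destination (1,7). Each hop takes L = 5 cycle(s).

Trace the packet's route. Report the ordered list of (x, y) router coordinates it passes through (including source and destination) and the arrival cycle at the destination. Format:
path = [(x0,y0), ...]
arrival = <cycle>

#0 — 3,4 | c13
#1 — 2,4 | c18 | W
#2 — 1,4 | c23 | W
#3 — 1,5 | c28 | N
#4 — 1,6 | c33 | N
#5 — 1,7 | c38 | N

path = [(3,4), (2,4), (1,4), (1,5), (1,6), (1,7)]
arrival = 38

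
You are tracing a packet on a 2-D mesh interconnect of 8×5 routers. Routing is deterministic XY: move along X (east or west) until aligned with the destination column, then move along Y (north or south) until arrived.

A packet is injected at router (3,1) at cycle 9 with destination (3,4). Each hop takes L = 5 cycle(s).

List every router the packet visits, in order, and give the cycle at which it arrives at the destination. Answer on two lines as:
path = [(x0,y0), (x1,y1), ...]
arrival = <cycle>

path = [(3,1), (3,2), (3,3), (3,4)]
arrival = 24

src (3,1)  cyc=9
N→(3,2)  cyc=14
N→(3,3)  cyc=19
N→(3,4)  cyc=24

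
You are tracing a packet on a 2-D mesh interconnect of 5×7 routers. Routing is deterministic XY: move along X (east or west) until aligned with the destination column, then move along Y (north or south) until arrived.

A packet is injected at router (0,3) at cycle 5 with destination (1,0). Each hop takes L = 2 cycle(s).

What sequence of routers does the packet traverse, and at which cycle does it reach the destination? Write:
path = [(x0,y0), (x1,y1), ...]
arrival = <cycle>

path = [(0,3), (1,3), (1,2), (1,1), (1,0)]
arrival = 13

t=5: at (0,3)
t=7: at (1,3) after E
t=9: at (1,2) after S
t=11: at (1,1) after S
t=13: at (1,0) after S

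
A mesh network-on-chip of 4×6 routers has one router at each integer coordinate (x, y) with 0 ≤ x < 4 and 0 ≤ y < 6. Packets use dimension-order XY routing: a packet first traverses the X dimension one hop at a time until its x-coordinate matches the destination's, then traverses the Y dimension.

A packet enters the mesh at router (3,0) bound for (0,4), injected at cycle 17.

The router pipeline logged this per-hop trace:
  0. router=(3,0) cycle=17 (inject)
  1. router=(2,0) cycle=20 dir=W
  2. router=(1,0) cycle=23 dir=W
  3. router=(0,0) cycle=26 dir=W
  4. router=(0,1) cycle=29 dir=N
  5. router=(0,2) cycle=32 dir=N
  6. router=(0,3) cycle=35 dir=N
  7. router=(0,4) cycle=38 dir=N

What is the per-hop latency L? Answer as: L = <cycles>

L = 3

cyc[1] − cyc[0] = 20 − 17 = 3.
Per-hop latency L = Δcyc = 3.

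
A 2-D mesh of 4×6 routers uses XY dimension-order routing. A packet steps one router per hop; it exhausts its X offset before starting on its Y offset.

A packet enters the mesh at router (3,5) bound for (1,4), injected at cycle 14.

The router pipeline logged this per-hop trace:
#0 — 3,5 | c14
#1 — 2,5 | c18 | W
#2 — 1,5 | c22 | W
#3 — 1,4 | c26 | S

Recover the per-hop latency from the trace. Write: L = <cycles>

From hop 0 (14) to hop 1 (18): +4 cycles.
Per-hop latency L = Δcyc = 4.

L = 4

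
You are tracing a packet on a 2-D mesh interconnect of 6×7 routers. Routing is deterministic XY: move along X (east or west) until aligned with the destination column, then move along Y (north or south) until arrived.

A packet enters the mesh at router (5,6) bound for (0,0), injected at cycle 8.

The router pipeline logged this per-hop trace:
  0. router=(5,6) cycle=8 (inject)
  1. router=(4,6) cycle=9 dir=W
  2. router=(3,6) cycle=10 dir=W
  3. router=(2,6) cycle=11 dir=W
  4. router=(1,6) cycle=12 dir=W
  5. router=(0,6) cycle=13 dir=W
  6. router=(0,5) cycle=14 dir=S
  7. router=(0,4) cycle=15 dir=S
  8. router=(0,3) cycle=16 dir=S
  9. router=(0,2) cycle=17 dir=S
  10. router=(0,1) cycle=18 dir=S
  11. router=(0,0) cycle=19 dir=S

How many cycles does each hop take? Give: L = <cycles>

L = 1

From hop 0 (8) to hop 1 (9): +1 cycles.
One hop costs L cycles, so L = 1.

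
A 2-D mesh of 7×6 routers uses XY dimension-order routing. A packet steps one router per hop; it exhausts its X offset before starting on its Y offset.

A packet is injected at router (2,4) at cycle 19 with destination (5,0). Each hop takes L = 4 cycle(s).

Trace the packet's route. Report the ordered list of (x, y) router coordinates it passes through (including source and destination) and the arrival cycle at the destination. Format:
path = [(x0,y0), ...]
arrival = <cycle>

path = [(2,4), (3,4), (4,4), (5,4), (5,3), (5,2), (5,1), (5,0)]
arrival = 47

  0. router=(2,4) cycle=19 (inject)
  1. router=(3,4) cycle=23 dir=E
  2. router=(4,4) cycle=27 dir=E
  3. router=(5,4) cycle=31 dir=E
  4. router=(5,3) cycle=35 dir=S
  5. router=(5,2) cycle=39 dir=S
  6. router=(5,1) cycle=43 dir=S
  7. router=(5,0) cycle=47 dir=S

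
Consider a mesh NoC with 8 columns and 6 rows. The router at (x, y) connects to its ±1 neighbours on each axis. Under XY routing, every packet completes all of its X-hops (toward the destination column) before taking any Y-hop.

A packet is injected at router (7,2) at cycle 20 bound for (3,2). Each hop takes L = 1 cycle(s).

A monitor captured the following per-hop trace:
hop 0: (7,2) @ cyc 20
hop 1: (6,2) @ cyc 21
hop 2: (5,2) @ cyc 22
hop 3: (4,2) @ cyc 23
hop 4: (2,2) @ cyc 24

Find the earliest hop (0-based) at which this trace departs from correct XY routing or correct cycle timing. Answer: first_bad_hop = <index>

hop 1: step (-1,+0), +1 cyc — ok
hop 2: step (-1,+0), +1 cyc — ok
hop 3: step (-1,+0), +1 cyc — ok
hop 4: step (-2,+0), +1 cyc — BAD: non-unit step

first_bad_hop = 4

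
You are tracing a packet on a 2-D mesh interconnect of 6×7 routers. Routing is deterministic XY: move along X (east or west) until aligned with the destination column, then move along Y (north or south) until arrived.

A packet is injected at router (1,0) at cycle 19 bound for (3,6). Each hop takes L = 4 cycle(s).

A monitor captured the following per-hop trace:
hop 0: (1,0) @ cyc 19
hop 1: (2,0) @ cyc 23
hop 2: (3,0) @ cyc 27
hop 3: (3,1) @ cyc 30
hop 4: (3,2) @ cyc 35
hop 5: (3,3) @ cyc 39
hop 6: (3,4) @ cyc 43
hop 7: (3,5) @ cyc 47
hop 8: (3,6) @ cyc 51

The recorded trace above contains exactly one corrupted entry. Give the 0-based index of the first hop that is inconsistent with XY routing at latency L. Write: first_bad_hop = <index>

[1] (+1,+0) / 4c ⇒ ok
[2] (+1,+0) / 4c ⇒ ok
[3] (+0,+1) / 3c ⇒ BAD: Δcyc=3≠L

first_bad_hop = 3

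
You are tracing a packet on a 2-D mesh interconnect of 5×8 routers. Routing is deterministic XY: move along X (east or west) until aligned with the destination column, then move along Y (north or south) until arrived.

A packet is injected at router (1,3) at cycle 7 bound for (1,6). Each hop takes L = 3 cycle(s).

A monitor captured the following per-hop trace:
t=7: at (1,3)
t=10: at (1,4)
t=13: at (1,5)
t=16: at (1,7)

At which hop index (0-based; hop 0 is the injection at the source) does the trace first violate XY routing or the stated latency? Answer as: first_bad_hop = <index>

[1] (+0,+1) / 3c ⇒ ok
[2] (+0,+1) / 3c ⇒ ok
[3] (+0,+2) / 3c ⇒ BAD: non-unit step

first_bad_hop = 3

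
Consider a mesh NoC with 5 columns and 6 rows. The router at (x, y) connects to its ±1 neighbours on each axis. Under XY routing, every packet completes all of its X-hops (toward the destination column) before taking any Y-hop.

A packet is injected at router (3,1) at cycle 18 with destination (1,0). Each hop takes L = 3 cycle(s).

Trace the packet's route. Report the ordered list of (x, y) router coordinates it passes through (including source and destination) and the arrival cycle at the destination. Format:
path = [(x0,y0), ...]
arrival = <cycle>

path = [(3,1), (2,1), (1,1), (1,0)]
arrival = 27

#0 — 3,1 | c18
#1 — 2,1 | c21 | W
#2 — 1,1 | c24 | W
#3 — 1,0 | c27 | S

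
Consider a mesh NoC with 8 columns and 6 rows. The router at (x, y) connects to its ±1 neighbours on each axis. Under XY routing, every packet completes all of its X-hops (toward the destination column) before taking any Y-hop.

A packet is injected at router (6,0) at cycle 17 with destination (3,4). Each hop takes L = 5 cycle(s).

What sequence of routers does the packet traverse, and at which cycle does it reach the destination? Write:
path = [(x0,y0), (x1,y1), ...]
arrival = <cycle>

src (6,0)  cyc=17
W→(5,0)  cyc=22
W→(4,0)  cyc=27
W→(3,0)  cyc=32
N→(3,1)  cyc=37
N→(3,2)  cyc=42
N→(3,3)  cyc=47
N→(3,4)  cyc=52

path = [(6,0), (5,0), (4,0), (3,0), (3,1), (3,2), (3,3), (3,4)]
arrival = 52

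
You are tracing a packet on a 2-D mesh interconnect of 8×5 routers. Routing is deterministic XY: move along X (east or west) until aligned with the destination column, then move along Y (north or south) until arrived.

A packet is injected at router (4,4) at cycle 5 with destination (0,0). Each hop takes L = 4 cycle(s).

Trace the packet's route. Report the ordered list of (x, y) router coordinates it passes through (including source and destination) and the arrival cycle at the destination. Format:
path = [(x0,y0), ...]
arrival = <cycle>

[0] x=4 y=4 t=5
[1] x=3 y=4 t=9 →W
[2] x=2 y=4 t=13 →W
[3] x=1 y=4 t=17 →W
[4] x=0 y=4 t=21 →W
[5] x=0 y=3 t=25 →S
[6] x=0 y=2 t=29 →S
[7] x=0 y=1 t=33 →S
[8] x=0 y=0 t=37 →S

path = [(4,4), (3,4), (2,4), (1,4), (0,4), (0,3), (0,2), (0,1), (0,0)]
arrival = 37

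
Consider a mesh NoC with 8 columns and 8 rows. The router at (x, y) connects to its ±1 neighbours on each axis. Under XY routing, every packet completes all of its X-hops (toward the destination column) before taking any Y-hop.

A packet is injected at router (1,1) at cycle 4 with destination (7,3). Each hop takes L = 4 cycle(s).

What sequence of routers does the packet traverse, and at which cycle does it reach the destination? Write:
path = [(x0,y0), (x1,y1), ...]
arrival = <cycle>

#0 — 1,1 | c4
#1 — 2,1 | c8 | E
#2 — 3,1 | c12 | E
#3 — 4,1 | c16 | E
#4 — 5,1 | c20 | E
#5 — 6,1 | c24 | E
#6 — 7,1 | c28 | E
#7 — 7,2 | c32 | N
#8 — 7,3 | c36 | N

path = [(1,1), (2,1), (3,1), (4,1), (5,1), (6,1), (7,1), (7,2), (7,3)]
arrival = 36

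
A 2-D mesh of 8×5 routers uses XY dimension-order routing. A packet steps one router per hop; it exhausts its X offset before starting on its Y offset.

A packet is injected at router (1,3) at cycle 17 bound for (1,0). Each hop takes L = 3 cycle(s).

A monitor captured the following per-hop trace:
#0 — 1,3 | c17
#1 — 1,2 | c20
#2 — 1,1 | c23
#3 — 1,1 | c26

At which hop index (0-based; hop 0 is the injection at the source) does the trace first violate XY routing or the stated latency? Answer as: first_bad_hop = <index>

first_bad_hop = 3

hop 1: step (+0,-1), +3 cyc — ok
hop 2: step (+0,-1), +3 cyc — ok
hop 3: step (+0,+0), +3 cyc — BAD: non-unit step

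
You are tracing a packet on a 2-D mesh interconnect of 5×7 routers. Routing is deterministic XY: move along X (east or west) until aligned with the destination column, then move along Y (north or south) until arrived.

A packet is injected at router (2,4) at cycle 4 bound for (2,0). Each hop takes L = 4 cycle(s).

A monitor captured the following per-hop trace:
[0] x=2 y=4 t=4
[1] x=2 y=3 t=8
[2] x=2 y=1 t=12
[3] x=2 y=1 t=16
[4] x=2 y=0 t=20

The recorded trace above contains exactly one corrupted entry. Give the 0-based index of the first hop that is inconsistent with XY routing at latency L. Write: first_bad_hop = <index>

first_bad_hop = 2

  1: Δx=+0 Δy=-1 Δt=4 [ok]
  2: Δx=+0 Δy=-2 Δt=4 [BAD: non-unit step]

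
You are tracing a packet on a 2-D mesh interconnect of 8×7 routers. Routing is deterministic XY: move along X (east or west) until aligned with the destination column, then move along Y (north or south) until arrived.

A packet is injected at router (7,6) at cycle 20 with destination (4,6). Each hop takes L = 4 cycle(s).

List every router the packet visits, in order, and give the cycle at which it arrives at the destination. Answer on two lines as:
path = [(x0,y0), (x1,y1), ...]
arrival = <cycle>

src (7,6)  cyc=20
W→(6,6)  cyc=24
W→(5,6)  cyc=28
W→(4,6)  cyc=32

path = [(7,6), (6,6), (5,6), (4,6)]
arrival = 32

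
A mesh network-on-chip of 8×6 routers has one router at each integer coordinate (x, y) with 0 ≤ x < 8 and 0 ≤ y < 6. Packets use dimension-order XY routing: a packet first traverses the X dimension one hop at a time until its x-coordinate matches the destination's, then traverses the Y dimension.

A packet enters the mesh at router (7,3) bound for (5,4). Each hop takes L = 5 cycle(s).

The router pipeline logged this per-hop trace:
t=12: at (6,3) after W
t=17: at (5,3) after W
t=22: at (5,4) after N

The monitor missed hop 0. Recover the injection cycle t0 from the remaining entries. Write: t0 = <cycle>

t0 = 7

Hop 1 reached at cycle 12; hop k is at t0 + k·L.
Therefore t0 = 12 − L = 7.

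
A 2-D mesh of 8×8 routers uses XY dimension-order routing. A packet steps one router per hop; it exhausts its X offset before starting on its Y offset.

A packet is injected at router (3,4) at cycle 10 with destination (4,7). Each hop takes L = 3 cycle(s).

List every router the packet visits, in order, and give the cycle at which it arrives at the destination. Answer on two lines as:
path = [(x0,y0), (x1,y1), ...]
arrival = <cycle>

path = [(3,4), (4,4), (4,5), (4,6), (4,7)]
arrival = 22

  0. router=(3,4) cycle=10 (inject)
  1. router=(4,4) cycle=13 dir=E
  2. router=(4,5) cycle=16 dir=N
  3. router=(4,6) cycle=19 dir=N
  4. router=(4,7) cycle=22 dir=N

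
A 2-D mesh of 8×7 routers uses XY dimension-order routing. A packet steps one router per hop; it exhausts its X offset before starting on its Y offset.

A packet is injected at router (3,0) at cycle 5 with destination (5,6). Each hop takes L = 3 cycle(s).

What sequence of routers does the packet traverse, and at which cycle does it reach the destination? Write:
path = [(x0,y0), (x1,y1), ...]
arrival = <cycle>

  0. router=(3,0) cycle=5 (inject)
  1. router=(4,0) cycle=8 dir=E
  2. router=(5,0) cycle=11 dir=E
  3. router=(5,1) cycle=14 dir=N
  4. router=(5,2) cycle=17 dir=N
  5. router=(5,3) cycle=20 dir=N
  6. router=(5,4) cycle=23 dir=N
  7. router=(5,5) cycle=26 dir=N
  8. router=(5,6) cycle=29 dir=N

path = [(3,0), (4,0), (5,0), (5,1), (5,2), (5,3), (5,4), (5,5), (5,6)]
arrival = 29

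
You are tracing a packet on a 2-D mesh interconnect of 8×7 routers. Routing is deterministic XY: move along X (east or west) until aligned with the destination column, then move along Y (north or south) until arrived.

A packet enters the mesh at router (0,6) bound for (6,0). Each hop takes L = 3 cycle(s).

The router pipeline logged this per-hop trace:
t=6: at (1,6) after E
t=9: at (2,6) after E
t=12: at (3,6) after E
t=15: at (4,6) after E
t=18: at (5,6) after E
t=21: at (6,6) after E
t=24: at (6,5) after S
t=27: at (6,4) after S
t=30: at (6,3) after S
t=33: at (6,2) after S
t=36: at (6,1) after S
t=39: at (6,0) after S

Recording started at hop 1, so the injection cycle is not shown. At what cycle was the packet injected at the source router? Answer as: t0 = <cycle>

t0 = 3

At hop 1 the cycle is 6; in general cyc_k = t0 + kL.
Therefore t0 = 6 − L = 3.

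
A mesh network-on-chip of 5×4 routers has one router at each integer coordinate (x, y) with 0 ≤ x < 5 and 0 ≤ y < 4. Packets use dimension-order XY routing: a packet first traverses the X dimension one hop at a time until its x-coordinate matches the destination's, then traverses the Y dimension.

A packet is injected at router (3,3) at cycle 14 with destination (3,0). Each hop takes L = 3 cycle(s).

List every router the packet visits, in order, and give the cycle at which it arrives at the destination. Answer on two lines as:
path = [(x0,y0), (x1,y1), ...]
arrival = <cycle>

  0. router=(3,3) cycle=14 (inject)
  1. router=(3,2) cycle=17 dir=S
  2. router=(3,1) cycle=20 dir=S
  3. router=(3,0) cycle=23 dir=S

path = [(3,3), (3,2), (3,1), (3,0)]
arrival = 23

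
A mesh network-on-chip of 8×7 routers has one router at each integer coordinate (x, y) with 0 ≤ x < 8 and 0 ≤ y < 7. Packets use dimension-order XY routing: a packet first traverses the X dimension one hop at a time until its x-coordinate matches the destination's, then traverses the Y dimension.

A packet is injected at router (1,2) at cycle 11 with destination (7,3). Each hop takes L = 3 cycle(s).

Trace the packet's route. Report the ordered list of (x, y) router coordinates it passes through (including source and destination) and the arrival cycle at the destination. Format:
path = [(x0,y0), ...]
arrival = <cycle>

path = [(1,2), (2,2), (3,2), (4,2), (5,2), (6,2), (7,2), (7,3)]
arrival = 32

src (1,2)  cyc=11
E→(2,2)  cyc=14
E→(3,2)  cyc=17
E→(4,2)  cyc=20
E→(5,2)  cyc=23
E→(6,2)  cyc=26
E→(7,2)  cyc=29
N→(7,3)  cyc=32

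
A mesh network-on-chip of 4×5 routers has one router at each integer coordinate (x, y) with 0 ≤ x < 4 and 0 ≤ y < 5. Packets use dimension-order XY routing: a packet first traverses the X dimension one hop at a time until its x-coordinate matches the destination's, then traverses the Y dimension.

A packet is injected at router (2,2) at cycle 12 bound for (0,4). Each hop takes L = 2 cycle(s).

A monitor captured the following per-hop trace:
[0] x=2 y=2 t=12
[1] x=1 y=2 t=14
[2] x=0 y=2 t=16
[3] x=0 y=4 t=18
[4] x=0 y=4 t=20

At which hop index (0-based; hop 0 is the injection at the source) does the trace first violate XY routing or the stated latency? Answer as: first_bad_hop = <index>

first_bad_hop = 3

[1] (-1,+0) / 2c ⇒ ok
[2] (-1,+0) / 2c ⇒ ok
[3] (+0,+2) / 2c ⇒ BAD: non-unit step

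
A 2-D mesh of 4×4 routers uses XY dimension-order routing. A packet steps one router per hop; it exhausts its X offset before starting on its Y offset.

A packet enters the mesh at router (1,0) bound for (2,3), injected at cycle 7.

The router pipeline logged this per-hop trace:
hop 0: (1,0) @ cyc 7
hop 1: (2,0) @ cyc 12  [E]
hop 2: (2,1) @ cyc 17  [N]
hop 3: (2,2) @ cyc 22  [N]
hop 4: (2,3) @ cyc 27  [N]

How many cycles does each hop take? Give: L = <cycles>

cyc[1] − cyc[0] = 12 − 7 = 5.
Each hop adds L, hence L = 5.

L = 5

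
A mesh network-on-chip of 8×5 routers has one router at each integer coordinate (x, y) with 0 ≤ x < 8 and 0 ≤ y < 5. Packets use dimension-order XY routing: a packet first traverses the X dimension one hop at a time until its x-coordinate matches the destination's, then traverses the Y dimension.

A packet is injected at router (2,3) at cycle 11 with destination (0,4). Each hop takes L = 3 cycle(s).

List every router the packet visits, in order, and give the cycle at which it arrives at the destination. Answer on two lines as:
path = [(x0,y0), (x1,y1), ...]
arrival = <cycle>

path = [(2,3), (1,3), (0,3), (0,4)]
arrival = 20

hop 0: (2,3) @ cyc 11
hop 1: (1,3) @ cyc 14  [W]
hop 2: (0,3) @ cyc 17  [W]
hop 3: (0,4) @ cyc 20  [N]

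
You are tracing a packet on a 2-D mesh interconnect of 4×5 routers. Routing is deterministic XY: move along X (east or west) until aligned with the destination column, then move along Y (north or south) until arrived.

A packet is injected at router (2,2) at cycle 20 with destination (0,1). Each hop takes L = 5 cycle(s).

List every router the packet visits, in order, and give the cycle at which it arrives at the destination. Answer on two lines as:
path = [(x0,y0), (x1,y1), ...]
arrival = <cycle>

path = [(2,2), (1,2), (0,2), (0,1)]
arrival = 35

src (2,2)  cyc=20
W→(1,2)  cyc=25
W→(0,2)  cyc=30
S→(0,1)  cyc=35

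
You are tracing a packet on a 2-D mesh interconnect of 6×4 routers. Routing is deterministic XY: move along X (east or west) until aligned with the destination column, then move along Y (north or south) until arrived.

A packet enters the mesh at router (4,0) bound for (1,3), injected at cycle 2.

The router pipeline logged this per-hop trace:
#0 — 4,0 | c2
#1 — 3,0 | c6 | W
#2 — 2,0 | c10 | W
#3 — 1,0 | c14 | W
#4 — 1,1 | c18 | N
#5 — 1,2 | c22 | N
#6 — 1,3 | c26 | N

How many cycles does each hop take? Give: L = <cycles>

L = 4

Between hops 0 and 1 the cycle counter advances 6 − 2 = 4.
Per-hop latency L = Δcyc = 4.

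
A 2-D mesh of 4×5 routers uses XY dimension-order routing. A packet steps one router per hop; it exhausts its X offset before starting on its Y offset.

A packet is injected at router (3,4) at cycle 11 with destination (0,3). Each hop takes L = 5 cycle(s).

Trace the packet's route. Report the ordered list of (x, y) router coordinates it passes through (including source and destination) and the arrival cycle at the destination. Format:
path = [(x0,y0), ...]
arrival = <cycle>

#0 — 3,4 | c11
#1 — 2,4 | c16 | W
#2 — 1,4 | c21 | W
#3 — 0,4 | c26 | W
#4 — 0,3 | c31 | S

path = [(3,4), (2,4), (1,4), (0,4), (0,3)]
arrival = 31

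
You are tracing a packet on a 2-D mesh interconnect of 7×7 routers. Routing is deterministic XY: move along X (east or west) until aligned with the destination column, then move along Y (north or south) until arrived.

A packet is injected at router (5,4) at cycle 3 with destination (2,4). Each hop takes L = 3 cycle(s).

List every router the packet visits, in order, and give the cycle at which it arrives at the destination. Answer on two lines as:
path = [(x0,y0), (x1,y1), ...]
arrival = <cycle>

[0] x=5 y=4 t=3
[1] x=4 y=4 t=6 →W
[2] x=3 y=4 t=9 →W
[3] x=2 y=4 t=12 →W

path = [(5,4), (4,4), (3,4), (2,4)]
arrival = 12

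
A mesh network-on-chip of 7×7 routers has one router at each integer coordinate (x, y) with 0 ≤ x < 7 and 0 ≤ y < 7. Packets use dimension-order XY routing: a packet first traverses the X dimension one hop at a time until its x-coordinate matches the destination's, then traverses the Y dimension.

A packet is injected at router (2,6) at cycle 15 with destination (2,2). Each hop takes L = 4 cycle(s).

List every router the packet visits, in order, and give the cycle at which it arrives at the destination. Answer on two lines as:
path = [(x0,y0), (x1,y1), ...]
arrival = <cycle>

src (2,6)  cyc=15
S→(2,5)  cyc=19
S→(2,4)  cyc=23
S→(2,3)  cyc=27
S→(2,2)  cyc=31

path = [(2,6), (2,5), (2,4), (2,3), (2,2)]
arrival = 31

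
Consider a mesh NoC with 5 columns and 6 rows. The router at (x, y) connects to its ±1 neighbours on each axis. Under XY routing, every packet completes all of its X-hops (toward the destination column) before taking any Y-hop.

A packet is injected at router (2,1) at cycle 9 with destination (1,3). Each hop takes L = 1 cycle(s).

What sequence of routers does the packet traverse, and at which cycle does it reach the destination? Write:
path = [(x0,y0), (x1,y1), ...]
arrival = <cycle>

t=9: at (2,1)
t=10: at (1,1) after W
t=11: at (1,2) after N
t=12: at (1,3) after N

path = [(2,1), (1,1), (1,2), (1,3)]
arrival = 12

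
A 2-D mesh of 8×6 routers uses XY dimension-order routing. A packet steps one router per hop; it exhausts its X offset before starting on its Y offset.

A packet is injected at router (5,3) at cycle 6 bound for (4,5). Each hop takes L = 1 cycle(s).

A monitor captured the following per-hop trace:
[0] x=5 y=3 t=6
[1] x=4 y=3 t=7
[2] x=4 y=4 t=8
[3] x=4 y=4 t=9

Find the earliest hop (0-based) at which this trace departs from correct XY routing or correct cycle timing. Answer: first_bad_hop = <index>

check 1→ d=(-1,0) cyc+1: ok
check 2→ d=(0,1) cyc+1: ok
check 3→ d=(0,0) cyc+1: BAD: non-unit step

first_bad_hop = 3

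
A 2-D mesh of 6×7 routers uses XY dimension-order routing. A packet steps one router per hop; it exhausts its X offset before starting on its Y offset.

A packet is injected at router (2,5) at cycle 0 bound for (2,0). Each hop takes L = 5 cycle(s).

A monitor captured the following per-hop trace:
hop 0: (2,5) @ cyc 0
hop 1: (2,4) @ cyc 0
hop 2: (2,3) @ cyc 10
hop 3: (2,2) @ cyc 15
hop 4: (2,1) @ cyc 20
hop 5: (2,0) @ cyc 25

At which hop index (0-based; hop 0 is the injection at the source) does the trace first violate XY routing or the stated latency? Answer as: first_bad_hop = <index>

check 1→ d=(0,-1) cyc+0: BAD: Δcyc=0≠L

first_bad_hop = 1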